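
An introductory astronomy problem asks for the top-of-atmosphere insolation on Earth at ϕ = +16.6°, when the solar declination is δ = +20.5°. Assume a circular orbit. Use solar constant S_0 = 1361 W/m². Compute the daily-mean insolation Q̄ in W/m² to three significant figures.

cos h₀ = −tan(+16.6°) tan(+20.500°) = -0.1115, h₀ = 1.6825 rad.
Bracket: h₀ sin ϕ sin δ + cos ϕ cos δ sin h₀ = 1.6825×0.28569×0.35021 + 0.95832×0.93667×0.99377 = 0.168337 + 0.892037 = 1.060374.
Q̄ = (S_0/π) × [bracket] = (1361/π) × 1.060374 = 459.4 W/m².

Q̄ ≈ 459 W/m²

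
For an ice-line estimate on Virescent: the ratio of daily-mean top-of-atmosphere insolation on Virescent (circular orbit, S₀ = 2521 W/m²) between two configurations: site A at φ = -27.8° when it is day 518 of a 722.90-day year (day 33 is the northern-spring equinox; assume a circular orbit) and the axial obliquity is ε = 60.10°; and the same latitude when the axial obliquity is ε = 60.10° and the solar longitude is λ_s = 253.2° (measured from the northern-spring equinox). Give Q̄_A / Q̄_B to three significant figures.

Q̄_A / Q̄_B ≈ 0.986

— Configuration A (φ=-27.8°):
Solar longitude: λ_s = 360° × (518 − 33)/722.90 = 241.527°.
sin δ = sin 60.10° × sin 241.527° = -0.76204, so δ = -49.644°.
cos H₀ = −tan(-27.8°) tan(-49.644°) = -0.6205, H₀ = 2.2401 rad.
Bracket: H₀ sin φ sin δ + cos φ cos δ sin H₀ = 2.2401×-0.46639×-0.76204 + 0.88458×0.64753×0.78422 = 0.796149 + 0.449195 = 1.245344.
Q̄ = (S₀/π) × [bracket] = (2521/π) × 1.245344 = 999.34 W/m².
— Configuration B (φ=-27.8°):
Solar declination: sin δ = sin ε · sin λ_s = sin 60.10° × sin 253.2° = -0.82990, so δ = -56.088°.
cos H₀ = −tan(-27.8°) tan(-56.088°) = -0.7843, H₀ = 2.4723 rad.
Bracket: H₀ sin φ sin δ + cos φ cos δ sin H₀ = 2.4723×-0.46639×-0.82990 + 0.88458×0.55792×0.62042 = 0.956921 + 0.306193 = 1.263114.
Q̄ = (S₀/π) × [bracket] = (2521/π) × 1.263114 = 1013.6 W/m².
Ratio Q̄_A / Q̄_B = 999.34 / 1013.6 = 0.9859.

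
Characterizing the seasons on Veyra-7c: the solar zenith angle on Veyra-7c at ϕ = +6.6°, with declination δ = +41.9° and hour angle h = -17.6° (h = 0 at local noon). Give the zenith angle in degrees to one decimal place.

cos θ_z = sin ϕ sin δ + cos ϕ cos δ cos h = 0.076759 + 0.704769 = 0.781528.
θ_z = arccos(0.781528) = 38.6°.

θ_z = 38.6°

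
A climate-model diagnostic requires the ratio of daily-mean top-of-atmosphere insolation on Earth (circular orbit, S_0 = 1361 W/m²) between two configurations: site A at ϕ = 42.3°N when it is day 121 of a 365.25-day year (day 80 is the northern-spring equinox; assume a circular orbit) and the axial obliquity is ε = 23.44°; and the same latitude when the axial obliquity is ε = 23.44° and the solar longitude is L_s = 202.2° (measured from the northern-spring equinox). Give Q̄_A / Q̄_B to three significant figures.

— Configuration A (ϕ=+42.3°):
Solar longitude: L_s = 360° × (121 − 80)/365.25 = 40.411°.
sin δ = sin 23.44° × sin 40.411° = 0.25787, so δ = +14.944°.
cos h₀ = −tan(+42.3°) tan(+14.944°) = -0.2429, h₀ = 1.8161 rad.
Bracket: h₀ sin ϕ sin δ + cos ϕ cos δ sin h₀ = 1.8161×0.67301×0.25787 + 0.73963×0.96618×0.97006 = 0.315182 + 0.693220 = 1.008402.
Q̄ = (S_0/π) × [bracket] = (1361/π) × 1.008402 = 436.86 W/m².
— Configuration B (ϕ=+42.3°):
Solar declination: sin δ = sin ε · sin L_s = sin 23.44° × sin 202.2° = -0.15030, so δ = -8.644°.
cos h₀ = −tan(+42.3°) tan(-8.644°) = 0.1383, h₀ = 1.4320 rad.
Bracket: h₀ sin ϕ sin δ + cos ϕ cos δ sin h₀ = 1.4320×0.67301×-0.15030 + 0.73963×0.98864×0.99039 = -0.144852 + 0.724201 = 0.579349.
Q̄ = (S_0/π) × [bracket] = (1361/π) × 0.579349 = 250.99 W/m².
Ratio Q̄_A / Q̄_B = 436.86 / 250.99 = 1.741.

Q̄_A / Q̄_B ≈ 1.74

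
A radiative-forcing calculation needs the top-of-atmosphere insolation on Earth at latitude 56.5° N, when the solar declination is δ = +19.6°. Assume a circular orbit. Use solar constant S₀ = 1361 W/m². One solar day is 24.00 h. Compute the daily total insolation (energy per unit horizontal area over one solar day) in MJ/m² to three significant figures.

cos H₀ = −tan(+56.5°) tan(+19.600°) = -0.5380, H₀ = 2.1388 rad.
Bracket: H₀ sin φ sin δ + cos φ cos δ sin H₀ = 2.1388×0.83389×0.33545 + 0.55194×0.94206×0.84295 = 0.598283 + 0.438301 = 1.036584.
Q̄ = (S₀/π) × [bracket] = (1361/π) × 1.036584 = 449.07 W/m².
Daily total = Q̄ × 24.00 h × 3600 s/h = 449.07 × 24.00 × 3600 / 10⁶ = 38.80 MJ/m².

38.8 MJ/m²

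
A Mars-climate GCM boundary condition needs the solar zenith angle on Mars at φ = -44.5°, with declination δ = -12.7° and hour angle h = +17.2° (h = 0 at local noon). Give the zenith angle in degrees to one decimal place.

θ_z = 35.0°

cos θ_z = sin φ sin δ + cos φ cos δ cos h = 0.154092 + 0.664683 = 0.818775.
θ_z = arccos(0.818775) = 35.0°.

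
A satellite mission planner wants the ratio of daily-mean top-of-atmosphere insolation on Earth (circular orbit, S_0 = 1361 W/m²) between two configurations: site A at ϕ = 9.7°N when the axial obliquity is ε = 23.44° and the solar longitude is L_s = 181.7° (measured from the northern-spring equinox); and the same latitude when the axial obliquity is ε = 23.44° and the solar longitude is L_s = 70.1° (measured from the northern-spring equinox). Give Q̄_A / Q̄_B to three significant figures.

— Configuration A (ϕ=+9.7°):
Solar declination: sin δ = sin ε · sin L_s = sin 23.44° × sin 181.7° = -0.01180, so δ = -0.676°.
cos h₀ = −tan(+9.7°) tan(-0.676°) = 0.0020, h₀ = 1.5688 rad.
Bracket: h₀ sin ϕ sin δ + cos ϕ cos δ sin h₀ = 1.5688×0.16849×-0.01180 + 0.98570×0.99993×1.00000 = -0.003119 + 0.985631 = 0.982512.
Q̄ = (S_0/π) × [bracket] = (1361/π) × 0.982512 = 425.64 W/m².
— Configuration B (ϕ=+9.7°):
Solar declination: sin δ = sin ε · sin L_s = sin 23.44° × sin 70.1° = 0.37404, so δ = +21.965°.
cos h₀ = −tan(+9.7°) tan(+21.965°) = -0.0689, h₀ = 1.6398 rad.
Bracket: h₀ sin ϕ sin δ + cos ϕ cos δ sin h₀ = 1.6398×0.16849×0.37404 + 0.98570×0.92741×0.99762 = 0.103343 + 0.911972 = 1.015315.
Q̄ = (S_0/π) × [bracket] = (1361/π) × 1.015315 = 439.85 W/m².
Ratio Q̄_A / Q̄_B = 425.64 / 439.85 = 0.9677.

Q̄_A / Q̄_B ≈ 0.968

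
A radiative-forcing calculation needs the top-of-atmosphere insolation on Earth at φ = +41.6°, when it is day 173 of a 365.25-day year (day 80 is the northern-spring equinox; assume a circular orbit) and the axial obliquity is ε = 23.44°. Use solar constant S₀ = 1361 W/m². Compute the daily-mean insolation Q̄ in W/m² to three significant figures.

Q̄ ≈ 499 W/m²

Solar longitude: λ_s = 360° × (173 − 80)/365.25 = 91.663°.
sin δ = sin 23.44° × sin 91.663° = 0.39762, so δ = +23.430°.
cos H₀ = −tan(+41.6°) tan(+23.430°) = -0.3847, H₀ = 1.9657 rad.
Bracket: H₀ sin φ sin δ + cos φ cos δ sin H₀ = 1.9657×0.66393×0.39762 + 0.74780×0.91755×0.92302 = 0.518929 + 0.633325 = 1.152254.
Q̄ = (S₀/π) × [bracket] = (1361/π) × 1.152254 = 499.2 W/m².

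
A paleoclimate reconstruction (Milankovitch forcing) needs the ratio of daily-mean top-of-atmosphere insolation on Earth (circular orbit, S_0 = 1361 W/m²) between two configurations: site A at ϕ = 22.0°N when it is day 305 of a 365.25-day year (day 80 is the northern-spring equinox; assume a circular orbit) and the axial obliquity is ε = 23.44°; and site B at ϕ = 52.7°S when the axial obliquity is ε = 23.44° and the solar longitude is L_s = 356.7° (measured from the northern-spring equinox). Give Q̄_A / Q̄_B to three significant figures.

— Configuration A (ϕ=+22.0°):
Solar longitude: L_s = 360° × (305 − 80)/365.25 = 221.766°.
sin δ = sin 23.44° × sin 221.766° = -0.26496, so δ = -15.365°.
cos h₀ = −tan(+22.0°) tan(-15.365°) = 0.1110, h₀ = 1.4595 rad.
Bracket: h₀ sin ϕ sin δ + cos ϕ cos δ sin h₀ = 1.4595×0.37461×-0.26496 + 0.92718×0.96426×0.99382 = -0.144865 + 0.888517 = 0.743652.
Q̄ = (S_0/π) × [bracket] = (1361/π) × 0.743652 = 322.16 W/m².
— Configuration B (ϕ=-52.7°):
Solar declination: sin δ = sin ε · sin L_s = sin 23.44° × sin 356.7° = -0.02290, so δ = -1.312°.
cos h₀ = −tan(-52.7°) tan(-1.312°) = -0.0301, h₀ = 1.6009 rad.
Bracket: h₀ sin ϕ sin δ + cos ϕ cos δ sin h₀ = 1.6009×-0.79547×-0.02290 + 0.60599×0.99974×0.99955 = 0.029162 + 0.605560 = 0.634722.
Q̄ = (S_0/π) × [bracket] = (1361/π) × 0.634722 = 274.97 W/m².
Ratio Q̄_A / Q̄_B = 322.16 / 274.97 = 1.172.

Q̄_A / Q̄_B ≈ 1.17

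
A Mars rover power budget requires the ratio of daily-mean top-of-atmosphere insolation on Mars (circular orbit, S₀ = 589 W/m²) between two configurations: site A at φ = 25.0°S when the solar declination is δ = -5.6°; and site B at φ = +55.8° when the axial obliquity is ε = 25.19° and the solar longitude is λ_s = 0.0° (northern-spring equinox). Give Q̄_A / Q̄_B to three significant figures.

Q̄_A / Q̄_B ≈ 1.72

— Configuration A (φ=-25.0°):
cos H₀ = −tan(-25.0°) tan(-5.600°) = -0.0457, H₀ = 1.6165 rad.
Bracket: H₀ sin φ sin δ + cos φ cos δ sin H₀ = 1.6165×-0.42262×-0.09758 + 0.90631×0.99523×0.99895 = 0.066663 + 0.901040 = 0.967703.
Q̄ = (S₀/π) × [bracket] = (589/π) × 0.967703 = 181.43 W/m².
— Configuration B (φ=+55.8°):
Solar declination: sin δ = sin ε · sin λ_s = sin 25.19° × sin 0.0° = 0.00000, so δ = +0.000°.
cos H₀ = −tan(+55.8°) tan(+0.000°) = -0.0000, H₀ = 1.5708 rad.
Bracket: H₀ sin φ sin δ + cos φ cos δ sin H₀ = 1.5708×0.82708×0.00000 + 0.56208×1.00000×1.00000 = 0.000000 + 0.562080 = 0.562080.
Q̄ = (S₀/π) × [bracket] = (589/π) × 0.562080 = 105.38 W/m².
Ratio Q̄_A / Q̄_B = 181.43 / 105.38 = 1.722.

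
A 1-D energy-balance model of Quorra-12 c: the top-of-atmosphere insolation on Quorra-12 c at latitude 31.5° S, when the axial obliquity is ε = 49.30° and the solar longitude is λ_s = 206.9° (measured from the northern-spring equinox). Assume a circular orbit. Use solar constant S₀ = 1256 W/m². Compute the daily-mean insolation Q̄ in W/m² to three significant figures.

Q̄ ≈ 441 W/m²

Solar declination: sin δ = sin ε · sin λ_s = sin 49.30° × sin 206.9° = -0.34301, so δ = -20.060°.
cos H₀ = −tan(-31.5°) tan(-20.060°) = -0.2238, H₀ = 1.7965 rad.
Bracket: H₀ sin φ sin δ + cos φ cos δ sin H₀ = 1.7965×-0.52250×-0.34301 + 0.85264×0.93933×0.97464 = 0.321974 + 0.780599 = 1.102573.
Q̄ = (S₀/π) × [bracket] = (1256/π) × 1.102573 = 440.8 W/m².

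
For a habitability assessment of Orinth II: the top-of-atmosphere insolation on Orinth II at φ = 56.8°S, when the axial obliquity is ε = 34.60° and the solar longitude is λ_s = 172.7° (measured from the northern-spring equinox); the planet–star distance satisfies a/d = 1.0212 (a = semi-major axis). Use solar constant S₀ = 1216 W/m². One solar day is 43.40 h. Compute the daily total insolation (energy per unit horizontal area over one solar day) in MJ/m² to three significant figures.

28.7 MJ/m²

Solar declination: sin δ = sin ε · sin λ_s = sin 34.60° × sin 172.7° = 0.07215, so δ = +4.138°.
cos H₀ = −tan(-56.8°) tan(+4.138°) = 0.1105, H₀ = 1.4600 rad.
Bracket: H₀ sin φ sin δ + cos φ cos δ sin H₀ = 1.4600×-0.83676×0.07215 + 0.54756×0.99739×0.99387 = -0.088143 + 0.542783 = 0.454640.
Inverse-square distance factor (a/d)² = 1.0212² = 1.042849.
Q̄ = (S₀/π) × 1.042849 × [bracket] = (1216/π) × 1.042849 × 0.454640 = 183.52 W/m².
Daily total = Q̄ × 43.40 h × 3600 s/h = 183.52 × 43.40 × 3600 / 10⁶ = 28.67 MJ/m².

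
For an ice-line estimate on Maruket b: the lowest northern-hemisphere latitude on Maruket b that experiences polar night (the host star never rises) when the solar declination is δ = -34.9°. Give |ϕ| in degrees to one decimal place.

|ϕ| = 55.1°

Polar night requires cos h₀ = −tan ϕ tan δ ≥ 1, i.e. tan ϕ tan δ ≤ −1.
The boundary is |tan ϕ| · |tan δ| = 1, so |ϕ| = 90° − |δ| = 90° − 34.9° = 55.1° in the northern hemisphere.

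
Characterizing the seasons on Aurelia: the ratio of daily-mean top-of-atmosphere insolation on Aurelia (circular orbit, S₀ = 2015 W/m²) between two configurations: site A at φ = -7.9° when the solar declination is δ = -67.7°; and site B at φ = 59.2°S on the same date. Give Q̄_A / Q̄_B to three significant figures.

— Configuration A (φ=-7.9°):
cos H₀ = −tan(-7.9°) tan(-67.700°) = -0.3383, H₀ = 1.9159 rad.
Bracket: H₀ sin φ sin δ + cos φ cos δ sin H₀ = 1.9159×-0.13744×-0.92521 + 0.99051×0.37946×0.94103 = 0.243627 + 0.353695 = 0.597322.
Q̄ = (S₀/π) × [bracket] = (2015/π) × 0.597322 = 383.12 W/m².
— Configuration B (φ=-59.2°):
cos H₀ = −tan(-59.2°) tan(-67.700°) = -4.0902 ≤ −1 ⇒ polar day, H₀ = π.
Bracket: H₀ sin φ sin δ + cos φ cos δ sin H₀ = 3.1416×-0.85896×-0.92521 + 0.51204×0.37946×0.00000 = 2.496687 + 0.000000 = 2.496687.
Q̄ = (S₀/π) × [bracket] = (2015/π) × 2.496687 = 1601.4 W/m².
Ratio Q̄_A / Q̄_B = 383.12 / 1601.4 = 0.2392.

Q̄_A / Q̄_B ≈ 0.239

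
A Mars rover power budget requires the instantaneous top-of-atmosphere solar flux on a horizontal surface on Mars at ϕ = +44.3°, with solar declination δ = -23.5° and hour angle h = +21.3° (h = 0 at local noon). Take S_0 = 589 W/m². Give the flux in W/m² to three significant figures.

cos θ_z = sin ϕ sin δ + cos ϕ cos δ cos h = -0.278492 + 0.611500 = 0.333008.
Flux = S_0 · cos θ_z = 589 × 0.333008 = 196.1 W/m².

196 W/m²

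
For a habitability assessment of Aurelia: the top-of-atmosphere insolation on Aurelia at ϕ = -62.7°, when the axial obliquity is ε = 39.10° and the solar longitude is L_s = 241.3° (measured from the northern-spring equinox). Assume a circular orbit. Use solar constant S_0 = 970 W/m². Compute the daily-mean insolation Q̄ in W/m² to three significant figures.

Q̄ ≈ 477 W/m²

Solar declination: sin δ = sin ε · sin L_s = sin 39.10° × sin 241.3° = -0.55319, so δ = -33.586°.
cos h₀ = −tan(-62.7°) tan(-33.586°) = -1.2866 ≤ −1 ⇒ polar day, h₀ = π.
Bracket: h₀ sin ϕ sin δ + cos ϕ cos δ sin h₀ = 3.1416×-0.88862×-0.55319 + 0.45865×0.83305×0.00000 = 1.544334 + 0.000000 = 1.544334.
Q̄ = (S_0/π) × [bracket] = (970/π) × 1.544334 = 476.8 W/m².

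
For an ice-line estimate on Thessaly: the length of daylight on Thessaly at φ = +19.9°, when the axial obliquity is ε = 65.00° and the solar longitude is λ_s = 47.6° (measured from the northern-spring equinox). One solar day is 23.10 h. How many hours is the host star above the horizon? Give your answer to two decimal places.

Solar declination: sin δ = sin ε · sin λ_s = sin 65.00° × sin 47.6° = 0.66927, so δ = +42.011°.
cos H₀ = −tan φ · tan δ = −tan(+19.9°) × tan(+42.011°) = -0.3261, so H₀ = 1.9029 rad = 109.03°.
Daylight = 2H₀/(2π) × 23.10 h = (1.9029/π) × 23.10 = 13.99 h.

13.99 h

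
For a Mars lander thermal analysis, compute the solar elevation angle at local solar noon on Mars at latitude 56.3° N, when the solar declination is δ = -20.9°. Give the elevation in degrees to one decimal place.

12.8°

At local noon the hour angle is zero, so the zenith angle equals |ϕ − δ| = |+56.3° − (-20.900°)| = 77.200°.
Elevation = 90° − 77.200° = 12.8°.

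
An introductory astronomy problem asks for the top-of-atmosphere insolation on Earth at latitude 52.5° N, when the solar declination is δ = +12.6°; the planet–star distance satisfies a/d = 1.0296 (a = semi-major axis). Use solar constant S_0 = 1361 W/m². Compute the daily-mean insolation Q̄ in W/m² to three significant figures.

cos h₀ = −tan(+52.5°) tan(+12.600°) = -0.2913, h₀ = 1.8664 rad.
Bracket: h₀ sin ϕ sin δ + cos ϕ cos δ sin h₀ = 1.8664×0.79335×0.21814 + 0.60876×0.97592×0.95663 = 0.323002 + 0.568335 = 0.891337.
Inverse-square distance factor (a/d)² = 1.0296² = 1.060076.
Q̄ = (S_0/π) × 1.060076 × [bracket] = (1361/π) × 1.060076 × 0.891337 = 409.3 W/m².

Q̄ ≈ 409 W/m²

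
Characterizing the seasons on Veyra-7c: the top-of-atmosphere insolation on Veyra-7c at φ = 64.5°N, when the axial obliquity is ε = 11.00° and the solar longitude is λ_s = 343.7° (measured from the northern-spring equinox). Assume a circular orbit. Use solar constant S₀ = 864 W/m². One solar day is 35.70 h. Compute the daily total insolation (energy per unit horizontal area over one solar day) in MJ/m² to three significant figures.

12.6 MJ/m²

Solar declination: sin δ = sin ε · sin λ_s = sin 11.00° × sin 343.7° = -0.05355, so δ = -3.070°.
cos H₀ = −tan(+64.5°) tan(-3.070°) = 0.1124, H₀ = 1.4581 rad.
Bracket: H₀ sin φ sin δ + cos φ cos δ sin H₀ = 1.4581×0.90259×-0.05355 + 0.43051×0.99856×0.99366 = -0.070475 + 0.427165 = 0.356690.
Q̄ = (S₀/π) × [bracket] = (864/π) × 0.356690 = 98.097 W/m².
Daily total = Q̄ × 35.70 h × 3600 s/h = 98.097 × 35.70 × 3600 / 10⁶ = 12.61 MJ/m².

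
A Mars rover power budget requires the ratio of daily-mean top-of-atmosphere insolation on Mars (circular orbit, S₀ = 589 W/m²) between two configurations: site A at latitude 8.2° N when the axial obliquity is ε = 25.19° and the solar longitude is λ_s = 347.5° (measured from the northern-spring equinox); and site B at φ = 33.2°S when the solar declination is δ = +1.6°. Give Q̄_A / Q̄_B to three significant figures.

Q̄_A / Q̄_B ≈ 1.19

— Configuration A (φ=+8.2°):
Solar declination: sin δ = sin ε · sin λ_s = sin 25.19° × sin 347.5° = -0.09212, so δ = -5.286°.
cos H₀ = −tan(+8.2°) tan(-5.286°) = 0.0133, H₀ = 1.5575 rad.
Bracket: H₀ sin φ sin δ + cos φ cos δ sin H₀ = 1.5575×0.14263×-0.09212 + 0.98978×0.99575×0.99991 = -0.020464 + 0.985485 = 0.965021.
Q̄ = (S₀/π) × [bracket] = (589/π) × 0.965021 = 180.93 W/m².
— Configuration B (φ=-33.2°):
cos H₀ = −tan(-33.2°) tan(+1.600°) = 0.0183, H₀ = 1.5525 rad.
Bracket: H₀ sin φ sin δ + cos φ cos δ sin H₀ = 1.5525×-0.54756×0.02792 + 0.83676×0.99961×0.99983 = -0.023734 + 0.836291 = 0.812557.
Q̄ = (S₀/π) × [bracket] = (589/π) × 0.812557 = 152.34 W/m².
Ratio Q̄_A / Q̄_B = 180.93 / 152.34 = 1.188.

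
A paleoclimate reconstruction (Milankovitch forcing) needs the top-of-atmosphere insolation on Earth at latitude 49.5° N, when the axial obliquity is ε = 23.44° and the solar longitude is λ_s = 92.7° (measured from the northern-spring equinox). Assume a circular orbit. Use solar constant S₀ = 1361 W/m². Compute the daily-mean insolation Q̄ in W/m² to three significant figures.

Solar declination: sin δ = sin ε · sin λ_s = sin 23.44° × sin 92.7° = 0.39735, so δ = +23.412°.
cos H₀ = −tan(+49.5°) tan(+23.412°) = -0.5070, H₀ = 2.1025 rad.
Bracket: H₀ sin φ sin δ + cos φ cos δ sin H₀ = 2.1025×0.76041×0.39735 + 0.64945×0.91767×0.86196 = 0.635268 + 0.513712 = 1.148980.
Q̄ = (S₀/π) × [bracket] = (1361/π) × 1.148980 = 497.8 W/m².

Q̄ ≈ 498 W/m²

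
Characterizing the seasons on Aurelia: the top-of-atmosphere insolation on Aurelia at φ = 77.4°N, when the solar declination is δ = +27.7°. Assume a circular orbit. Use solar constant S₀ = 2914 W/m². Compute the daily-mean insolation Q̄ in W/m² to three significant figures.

cos H₀ = −tan(+77.4°) tan(+27.700°) = -2.3488 ≤ −1 ⇒ polar day, H₀ = π.
Bracket: H₀ sin φ sin δ + cos φ cos δ sin H₀ = 3.1416×0.97592×0.46484 + 0.21814×0.88539×0.00000 = 1.425176 + 0.000000 = 1.425176.
Q̄ = (S₀/π) × [bracket] = (2914/π) × 1.425176 = 1322 W/m².

Q̄ ≈ 1.32e+03 W/m²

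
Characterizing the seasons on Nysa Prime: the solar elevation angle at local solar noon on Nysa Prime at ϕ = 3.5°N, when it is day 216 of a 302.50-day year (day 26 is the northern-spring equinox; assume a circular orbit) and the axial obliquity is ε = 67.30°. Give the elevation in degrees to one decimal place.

Solar longitude: L_s = 360° × (216 − 26)/302.50 = 226.116°.
sin δ = sin 67.30° × sin 226.116° = -0.66491, so δ = -41.676°.
At local noon the hour angle is zero, so the zenith angle equals |ϕ − δ| = |+3.5° − (-41.676°)| = 45.176°.
Elevation = 90° − 45.176° = 44.8°.

44.8°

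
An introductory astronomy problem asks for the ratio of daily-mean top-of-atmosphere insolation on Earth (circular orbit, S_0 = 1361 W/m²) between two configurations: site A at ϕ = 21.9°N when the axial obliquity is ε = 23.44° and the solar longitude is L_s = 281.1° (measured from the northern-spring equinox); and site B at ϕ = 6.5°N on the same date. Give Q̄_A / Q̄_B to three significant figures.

Q̄_A / Q̄_B ≈ 0.754

— Configuration A (ϕ=+21.9°):
Solar declination: sin δ = sin ε · sin L_s = sin 23.44° × sin 281.1° = -0.39035, so δ = -22.976°.
cos h₀ = −tan(+21.9°) tan(-22.976°) = 0.1704, h₀ = 1.3995 rad.
Bracket: h₀ sin ϕ sin δ + cos ϕ cos δ sin h₀ = 1.3995×0.37299×-0.39035 + 0.92784×0.92067×0.98537 = -0.203763 + 0.841737 = 0.637974.
Q̄ = (S_0/π) × [bracket] = (1361/π) × 0.637974 = 276.38 W/m².
— Configuration B (ϕ=+6.5°):
cos h₀ = −tan(+6.5°) tan(-22.976°) = 0.0483, h₀ = 1.5225 rad.
Bracket: h₀ sin ϕ sin δ + cos ϕ cos δ sin h₀ = 1.5225×0.11320×-0.39035 + 0.99357×0.92067×0.99883 = -0.067276 + 0.913680 = 0.846404.
Q̄ = (S_0/π) × [bracket] = (1361/π) × 0.846404 = 366.68 W/m².
Ratio Q̄_A / Q̄_B = 276.38 / 366.68 = 0.7537.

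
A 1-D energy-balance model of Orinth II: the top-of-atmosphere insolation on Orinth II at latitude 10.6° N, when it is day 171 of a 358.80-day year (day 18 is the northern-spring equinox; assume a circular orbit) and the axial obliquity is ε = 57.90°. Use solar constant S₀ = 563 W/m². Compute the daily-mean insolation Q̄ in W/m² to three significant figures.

Solar longitude: λ_s = 360° × (171 − 18)/358.80 = 153.512°.
sin δ = sin 57.90° × sin 153.512° = 0.37783, so δ = +22.199°.
cos H₀ = −tan(+10.6°) tan(+22.199°) = -0.0764, H₀ = 1.6472 rad.
Bracket: H₀ sin φ sin δ + cos φ cos δ sin H₀ = 1.6472×0.18395×0.37783 + 0.98294×0.92588×0.99708 = 0.114483 + 0.907427 = 1.021910.
Q̄ = (S₀/π) × [bracket] = (563/π) × 1.021910 = 183.1 W/m².

Q̄ ≈ 183 W/m²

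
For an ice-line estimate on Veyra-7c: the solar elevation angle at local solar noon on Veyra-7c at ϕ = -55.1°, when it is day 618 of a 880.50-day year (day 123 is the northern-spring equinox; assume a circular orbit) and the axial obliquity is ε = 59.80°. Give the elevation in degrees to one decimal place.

54.1°

Solar longitude: L_s = 360° × (618 − 123)/880.50 = 202.385°.
sin δ = sin 59.80° × sin 202.385° = -0.32914, so δ = -19.217°.
At local noon the hour angle is zero, so the zenith angle equals |ϕ − δ| = |-55.1° − (-19.217°)| = 35.883°.
Elevation = 90° − 35.883° = 54.1°.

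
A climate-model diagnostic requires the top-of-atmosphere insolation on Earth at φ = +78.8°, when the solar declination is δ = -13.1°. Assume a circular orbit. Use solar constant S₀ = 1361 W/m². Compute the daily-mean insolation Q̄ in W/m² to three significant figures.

Q̄ ≈ 0.00 W/m²

cos H₀ = −tan(+78.8°) tan(-13.100°) = 1.1753 ≥ 1 ⇒ polar night, H₀ = 0 and Q̄ = 0.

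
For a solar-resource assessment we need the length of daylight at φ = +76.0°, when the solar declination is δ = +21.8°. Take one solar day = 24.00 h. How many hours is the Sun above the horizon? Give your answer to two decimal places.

Sunrise equation: cos H₀ = −tan φ · tan δ = -1.6042 ≤ −1, so the Sun never sets (polar day) and H₀ = π.
Daylight = 2H₀/(2π) × 24.00 h = (3.1416/π) × 24.00 = 24.00 h.

24.00 h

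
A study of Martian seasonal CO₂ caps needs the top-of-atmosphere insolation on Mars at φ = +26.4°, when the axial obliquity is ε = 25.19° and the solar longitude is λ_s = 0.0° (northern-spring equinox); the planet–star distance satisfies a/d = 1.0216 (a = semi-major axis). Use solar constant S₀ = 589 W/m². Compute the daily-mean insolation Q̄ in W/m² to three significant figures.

Solar declination: sin δ = sin ε · sin λ_s = sin 25.19° × sin 0.0° = 0.00000, so δ = +0.000°.
cos H₀ = −tan(+26.4°) tan(+0.000°) = -0.0000, H₀ = 1.5708 rad.
Bracket: H₀ sin φ sin δ + cos φ cos δ sin H₀ = 1.5708×0.44464×0.00000 + 0.89571×1.00000×1.00000 = 0.000000 + 0.895710 = 0.895710.
Inverse-square distance factor (a/d)² = 1.0216² = 1.043667.
Q̄ = (S₀/π) × 1.043667 × [bracket] = (589/π) × 1.043667 × 0.895710 = 175.3 W/m².

Q̄ ≈ 175 W/m²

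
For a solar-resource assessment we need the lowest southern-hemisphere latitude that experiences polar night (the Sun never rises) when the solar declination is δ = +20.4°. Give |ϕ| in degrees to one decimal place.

|ϕ| = 69.6°

Polar night requires cos h₀ = −tan ϕ tan δ ≥ 1, i.e. tan ϕ tan δ ≤ −1.
The boundary is |tan ϕ| · |tan δ| = 1, so |ϕ| = 90° − |δ| = 90° − 20.4° = 69.6° in the southern hemisphere.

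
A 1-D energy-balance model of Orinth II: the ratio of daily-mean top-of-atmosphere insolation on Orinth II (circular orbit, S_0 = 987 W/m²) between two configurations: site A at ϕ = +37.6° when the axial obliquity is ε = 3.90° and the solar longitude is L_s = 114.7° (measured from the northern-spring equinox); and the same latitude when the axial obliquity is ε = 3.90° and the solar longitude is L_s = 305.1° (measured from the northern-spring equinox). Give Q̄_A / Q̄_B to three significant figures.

Q̄_A / Q̄_B ≈ 1.15

— Configuration A (ϕ=+37.6°):
Solar declination: sin δ = sin ε · sin L_s = sin 3.90° × sin 114.7° = 0.06179, so δ = +3.543°.
cos h₀ = −tan(+37.6°) tan(+3.543°) = -0.0477, h₀ = 1.6185 rad.
Bracket: h₀ sin ϕ sin δ + cos ϕ cos δ sin h₀ = 1.6185×0.61015×0.06179 + 0.79229×0.99809×0.99886 = 0.061019 + 0.789875 = 0.850894.
Q̄ = (S_0/π) × [bracket] = (987/π) × 0.850894 = 267.33 W/m².
— Configuration B (ϕ=+37.6°):
Solar declination: sin δ = sin ε · sin L_s = sin 3.90° × sin 305.1° = -0.05565, so δ = -3.190°.
cos h₀ = −tan(+37.6°) tan(-3.190°) = 0.0429, h₀ = 1.5279 rad.
Bracket: h₀ sin ϕ sin δ + cos ϕ cos δ sin h₀ = 1.5279×0.61015×-0.05565 + 0.79229×0.99845×0.99908 = -0.051880 + 0.790334 = 0.738454.
Q̄ = (S_0/π) × [bracket] = (987/π) × 0.738454 = 232.00 W/m².
Ratio Q̄_A / Q̄_B = 267.33 / 232.00 = 1.152.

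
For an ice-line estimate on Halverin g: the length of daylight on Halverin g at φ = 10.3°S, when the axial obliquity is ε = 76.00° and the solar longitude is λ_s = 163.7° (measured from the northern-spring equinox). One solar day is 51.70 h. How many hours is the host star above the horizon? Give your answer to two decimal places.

Solar declination: sin δ = sin ε · sin λ_s = sin 76.00° × sin 163.7° = 0.27233, so δ = +15.803°.
cos H₀ = −tan φ · tan δ = −tan(-10.3°) × tan(+15.803°) = 0.0514, so H₀ = 1.5193 rad = 87.05°.
Daylight = 2H₀/(2π) × 51.70 h = (1.5193/π) × 51.70 = 25.00 h.

25.00 h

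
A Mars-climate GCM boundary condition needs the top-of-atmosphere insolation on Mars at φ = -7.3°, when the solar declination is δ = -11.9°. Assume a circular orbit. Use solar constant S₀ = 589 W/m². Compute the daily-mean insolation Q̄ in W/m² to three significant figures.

Q̄ ≈ 190 W/m²

cos H₀ = −tan(-7.3°) tan(-11.900°) = -0.0270, H₀ = 1.5978 rad.
Bracket: H₀ sin φ sin δ + cos φ cos δ sin H₀ = 1.5978×-0.12706×-0.20620 + 0.99189×0.97851×0.99964 = 0.041862 + 0.970225 = 1.012087.
Q̄ = (S₀/π) × [bracket] = (589/π) × 1.012087 = 189.8 W/m².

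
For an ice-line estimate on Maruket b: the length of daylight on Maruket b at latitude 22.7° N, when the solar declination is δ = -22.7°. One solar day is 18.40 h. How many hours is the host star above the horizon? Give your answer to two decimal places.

8.17 h

cos h₀ = −tan ϕ · tan δ = −tan(+22.7°) × tan(-22.700°) = 0.1750, so h₀ = 1.3949 rad = 79.92°.
Daylight = 2h₀/(2π) × 18.40 h = (1.3949/π) × 18.40 = 8.17 h.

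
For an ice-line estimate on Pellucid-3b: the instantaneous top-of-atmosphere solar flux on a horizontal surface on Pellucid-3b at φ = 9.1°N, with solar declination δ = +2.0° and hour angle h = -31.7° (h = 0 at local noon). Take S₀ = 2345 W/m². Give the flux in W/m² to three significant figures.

cos θ_z = sin φ sin δ + cos φ cos δ cos h = 0.005520 + 0.839591 = 0.845111.
Flux = S₀ · cos θ_z = 2345 × 0.845111 = 1982 W/m².

1.98e+03 W/m²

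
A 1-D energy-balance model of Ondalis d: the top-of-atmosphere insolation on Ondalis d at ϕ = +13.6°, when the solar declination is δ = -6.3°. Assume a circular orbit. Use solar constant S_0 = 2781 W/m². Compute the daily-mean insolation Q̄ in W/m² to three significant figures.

Q̄ ≈ 820 W/m²

cos h₀ = −tan(+13.6°) tan(-6.300°) = 0.0267, h₀ = 1.5441 rad.
Bracket: h₀ sin ϕ sin δ + cos ϕ cos δ sin h₀ = 1.5441×0.23514×-0.10973 + 0.97196×0.99396×0.99964 = -0.039841 + 0.965742 = 0.925901.
Q̄ = (S_0/π) × [bracket] = (2781/π) × 0.925901 = 819.6 W/m².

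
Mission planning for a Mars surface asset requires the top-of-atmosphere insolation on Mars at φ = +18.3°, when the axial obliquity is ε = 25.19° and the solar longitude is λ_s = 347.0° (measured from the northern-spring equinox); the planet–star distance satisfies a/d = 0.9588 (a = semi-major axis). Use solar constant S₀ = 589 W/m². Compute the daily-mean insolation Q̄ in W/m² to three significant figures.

Q̄ ≈ 155 W/m²

Solar declination: sin δ = sin ε · sin λ_s = sin 25.19° × sin 347.0° = -0.09574, so δ = -5.494°.
cos H₀ = −tan(+18.3°) tan(-5.494°) = 0.0318, H₀ = 1.5390 rad.
Bracket: H₀ sin φ sin δ + cos φ cos δ sin H₀ = 1.5390×0.31399×-0.09574 + 0.94943×0.99541×0.99949 = -0.046264 + 0.944590 = 0.898326.
Inverse-square distance factor (a/d)² = 0.9588² = 0.919297.
Q̄ = (S₀/π) × 0.919297 × [bracket] = (589/π) × 0.919297 × 0.898326 = 154.8 W/m².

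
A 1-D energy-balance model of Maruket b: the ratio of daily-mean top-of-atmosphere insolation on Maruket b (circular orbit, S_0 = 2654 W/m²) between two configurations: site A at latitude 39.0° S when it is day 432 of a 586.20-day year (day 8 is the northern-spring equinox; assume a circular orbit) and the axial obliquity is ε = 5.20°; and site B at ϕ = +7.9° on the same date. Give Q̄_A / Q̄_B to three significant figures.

— Configuration A (ϕ=-39.0°):
Solar longitude: L_s = 360° × (432 − 8)/586.20 = 260.389°.
sin δ = sin 5.20° × sin 260.389° = -0.08936, so δ = -5.127°.
cos h₀ = −tan(-39.0°) tan(-5.127°) = -0.0727, h₀ = 1.6435 rad.
Bracket: h₀ sin ϕ sin δ + cos ϕ cos δ sin h₀ = 1.6435×-0.62932×-0.08936 + 0.77715×0.99600×0.99736 = 0.092424 + 0.771998 = 0.864422.
Q̄ = (S_0/π) × [bracket] = (2654/π) × 0.864422 = 730.26 W/m².
— Configuration B (ϕ=+7.9°):
cos h₀ = −tan(+7.9°) tan(-5.127°) = 0.0124, h₀ = 1.5583 rad.
Bracket: h₀ sin ϕ sin δ + cos ϕ cos δ sin h₀ = 1.5583×0.13744×-0.08936 + 0.99051×0.99600×0.99992 = -0.019138 + 0.986469 = 0.967331.
Q̄ = (S_0/π) × [bracket] = (2654/π) × 0.967331 = 817.20 W/m².
Ratio Q̄_A / Q̄_B = 730.26 / 817.20 = 0.8936.

Q̄_A / Q̄_B ≈ 0.894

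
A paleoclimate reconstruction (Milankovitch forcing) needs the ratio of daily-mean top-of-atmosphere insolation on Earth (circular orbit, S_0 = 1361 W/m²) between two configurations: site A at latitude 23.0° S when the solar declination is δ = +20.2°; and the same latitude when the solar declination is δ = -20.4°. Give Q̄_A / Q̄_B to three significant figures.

— Configuration A (ϕ=-23.0°):
cos h₀ = −tan(-23.0°) tan(+20.200°) = 0.1562, h₀ = 1.4140 rad.
Bracket: h₀ sin ϕ sin δ + cos ϕ cos δ sin h₀ = 1.4140×-0.39073×0.34530 + 0.92050×0.93849×0.98773 = -0.190776 + 0.853280 = 0.662504.
Q̄ = (S_0/π) × [bracket] = (1361/π) × 0.662504 = 287.01 W/m².
— Configuration B (ϕ=-23.0°):
cos h₀ = −tan(-23.0°) tan(-20.400°) = -0.1579, h₀ = 1.7293 rad.
Bracket: h₀ sin ϕ sin δ + cos ϕ cos δ sin h₀ = 1.7293×-0.39073×-0.34857 + 0.92050×0.93728×0.98746 = 0.235525 + 0.851947 = 1.087472.
Q̄ = (S_0/π) × [bracket] = (1361/π) × 1.087472 = 471.11 W/m².
Ratio Q̄_A / Q̄_B = 287.01 / 471.11 = 0.6092.

Q̄_A / Q̄_B ≈ 0.609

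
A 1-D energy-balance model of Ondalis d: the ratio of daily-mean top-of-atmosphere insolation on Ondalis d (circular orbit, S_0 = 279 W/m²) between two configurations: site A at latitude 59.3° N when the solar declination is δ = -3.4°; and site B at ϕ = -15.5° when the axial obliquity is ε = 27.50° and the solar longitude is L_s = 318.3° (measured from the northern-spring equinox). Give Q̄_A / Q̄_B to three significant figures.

Q̄_A / Q̄_B ≈ 0.412

— Configuration A (ϕ=+59.3°):
cos h₀ = −tan(+59.3°) tan(-3.400°) = 0.1001, h₀ = 1.4706 rad.
Bracket: h₀ sin ϕ sin δ + cos ϕ cos δ sin h₀ = 1.4706×0.85985×-0.05931 + 0.51054×0.99824×0.99498 = -0.074997 + 0.507083 = 0.432086.
Q̄ = (S_0/π) × [bracket] = (279/π) × 0.432086 = 38.373 W/m².
— Configuration B (ϕ=-15.5°):
Solar declination: sin δ = sin ε · sin L_s = sin 27.50° × sin 318.3° = -0.30717, so δ = -17.889°.
cos h₀ = −tan(-15.5°) tan(-17.889°) = -0.0895, h₀ = 1.6604 rad.
Bracket: h₀ sin ϕ sin δ + cos ϕ cos δ sin h₀ = 1.6604×-0.26724×-0.30717 + 0.96363×0.95165×0.99599 = 0.136299 + 0.913361 = 1.049660.
Q̄ = (S_0/π) × [bracket] = (279/π) × 1.049660 = 93.219 W/m².
Ratio Q̄_A / Q̄_B = 38.373 / 93.219 = 0.4116.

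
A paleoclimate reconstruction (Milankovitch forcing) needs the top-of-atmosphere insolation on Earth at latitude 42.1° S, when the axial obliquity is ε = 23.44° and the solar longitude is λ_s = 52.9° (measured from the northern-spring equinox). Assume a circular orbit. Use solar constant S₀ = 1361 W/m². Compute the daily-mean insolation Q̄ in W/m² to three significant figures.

Q̄ ≈ 174 W/m²

Solar declination: sin δ = sin ε · sin λ_s = sin 23.44° × sin 52.9° = 0.31727, so δ = +18.498°.
cos H₀ = −tan(-42.1°) tan(+18.498°) = 0.3023, H₀ = 1.2637 rad.
Bracket: H₀ sin φ sin δ + cos φ cos δ sin H₀ = 1.2637×-0.67043×0.31727 + 0.74198×0.94834×0.95322 = -0.268798 + 0.670733 = 0.401935.
Q̄ = (S₀/π) × [bracket] = (1361/π) × 0.401935 = 174.1 W/m².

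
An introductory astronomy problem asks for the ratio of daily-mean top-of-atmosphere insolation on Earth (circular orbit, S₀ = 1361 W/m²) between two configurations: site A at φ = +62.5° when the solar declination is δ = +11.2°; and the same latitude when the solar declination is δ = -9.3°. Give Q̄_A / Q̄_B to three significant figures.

Q̄_A / Q̄_B ≈ 2.99

— Configuration A (φ=+62.5°):
cos H₀ = −tan(+62.5°) tan(+11.200°) = -0.3804, H₀ = 1.9610 rad.
Bracket: H₀ sin φ sin δ + cos φ cos δ sin H₀ = 1.9610×0.88701×0.19423 + 0.46175×0.98096×0.92484 = 0.337849 + 0.418914 = 0.756763.
Q̄ = (S₀/π) × [bracket] = (1361/π) × 0.756763 = 327.84 W/m².
— Configuration B (φ=+62.5°):
cos H₀ = −tan(+62.5°) tan(-9.300°) = 0.3146, H₀ = 1.2508 rad.
Bracket: H₀ sin φ sin δ + cos φ cos δ sin H₀ = 1.2508×0.88701×-0.16160 + 0.46175×0.98686×0.94923 = -0.179291 + 0.432548 = 0.253257.
Q̄ = (S₀/π) × [bracket] = (1361/π) × 0.253257 = 109.72 W/m².
Ratio Q̄_A / Q̄_B = 327.84 / 109.72 = 2.988.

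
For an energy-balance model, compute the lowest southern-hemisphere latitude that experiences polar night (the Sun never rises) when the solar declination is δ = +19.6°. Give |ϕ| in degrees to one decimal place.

|ϕ| = 70.4°

Polar night requires cos h₀ = −tan ϕ tan δ ≥ 1, i.e. tan ϕ tan δ ≤ −1.
The boundary is |tan ϕ| · |tan δ| = 1, so |ϕ| = 90° − |δ| = 90° − 19.6° = 70.4° in the southern hemisphere.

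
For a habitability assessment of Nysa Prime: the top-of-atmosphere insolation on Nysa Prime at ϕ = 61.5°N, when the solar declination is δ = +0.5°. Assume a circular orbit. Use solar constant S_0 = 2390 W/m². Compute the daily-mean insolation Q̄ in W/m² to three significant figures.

cos h₀ = −tan(+61.5°) tan(+0.500°) = -0.0161, h₀ = 1.5869 rad.
Bracket: h₀ sin ϕ sin δ + cos ϕ cos δ sin h₀ = 1.5869×0.87882×0.00873 + 0.47716×0.99996×0.99987 = 0.012175 + 0.477079 = 0.489254.
Q̄ = (S_0/π) × [bracket] = (2390/π) × 0.489254 = 372.2 W/m².

Q̄ ≈ 372 W/m²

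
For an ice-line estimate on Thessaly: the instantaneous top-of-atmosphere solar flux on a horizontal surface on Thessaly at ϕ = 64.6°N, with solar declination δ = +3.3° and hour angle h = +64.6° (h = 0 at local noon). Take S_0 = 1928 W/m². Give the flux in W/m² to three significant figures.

cos θ_z = sin ϕ sin δ + cos ϕ cos δ cos h = 0.052000 + 0.183680 = 0.235680.
Flux = S_0 · cos θ_z = 1928 × 0.235680 = 454.4 W/m².

454 W/m²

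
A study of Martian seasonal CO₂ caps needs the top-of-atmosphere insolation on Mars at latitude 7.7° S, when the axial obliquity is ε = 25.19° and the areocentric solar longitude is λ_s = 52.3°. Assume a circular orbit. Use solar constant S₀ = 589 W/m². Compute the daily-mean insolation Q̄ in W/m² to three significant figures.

sin δ = sin 25.19° × sin 52.3° = 0.33676, so δ = +19.680°.
cos H₀ = −tan(-7.7°) tan(+19.680°) = 0.0484, H₀ = 1.5224 rad.
Bracket: H₀ sin φ sin δ + cos φ cos δ sin H₀ = 1.5224×-0.13399×0.33676 + 0.99098×0.94159×0.99883 = -0.068694 + 0.932005 = 0.863311.
Q̄ = (S₀/π) × [bracket] = (589/π) × 0.863311 = 161.9 W/m².

Q̄ ≈ 162 W/m²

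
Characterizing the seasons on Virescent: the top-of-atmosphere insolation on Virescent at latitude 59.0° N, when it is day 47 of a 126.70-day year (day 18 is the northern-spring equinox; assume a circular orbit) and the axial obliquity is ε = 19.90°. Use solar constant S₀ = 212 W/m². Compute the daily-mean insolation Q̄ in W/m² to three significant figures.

Q̄ ≈ 69.4 W/m²

Solar longitude: λ_s = 360° × (47 − 18)/126.70 = 82.399°.
sin δ = sin 19.90° × sin 82.399° = 0.33739, so δ = +19.718°.
cos H₀ = −tan(+59.0°) tan(+19.718°) = -0.5965, H₀ = 2.2099 rad.
Bracket: H₀ sin φ sin δ + cos φ cos δ sin H₀ = 2.2099×0.85717×0.33739 + 0.51504×0.94137×0.80262 = 0.639104 + 0.389145 = 1.028249.
Q̄ = (S₀/π) × [bracket] = (212/π) × 1.028249 = 69.39 W/m².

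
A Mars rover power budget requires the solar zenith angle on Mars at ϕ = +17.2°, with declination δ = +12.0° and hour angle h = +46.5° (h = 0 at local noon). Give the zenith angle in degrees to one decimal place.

θ_z = 45.2°

cos θ_z = sin ϕ sin δ + cos ϕ cos δ cos h = 0.061481 + 0.643201 = 0.704682.
θ_z = arccos(0.704682) = 45.2°.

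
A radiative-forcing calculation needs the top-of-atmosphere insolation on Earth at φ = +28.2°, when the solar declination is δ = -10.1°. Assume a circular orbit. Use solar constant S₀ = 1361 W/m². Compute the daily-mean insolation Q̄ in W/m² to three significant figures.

cos H₀ = −tan(+28.2°) tan(-10.100°) = 0.0955, H₀ = 1.4751 rad.
Bracket: H₀ sin φ sin δ + cos φ cos δ sin H₀ = 1.4751×0.47255×-0.17537 + 0.88130×0.98450×0.99543 = -0.122243 + 0.863675 = 0.741432.
Q̄ = (S₀/π) × [bracket] = (1361/π) × 0.741432 = 321.2 W/m².

Q̄ ≈ 321 W/m²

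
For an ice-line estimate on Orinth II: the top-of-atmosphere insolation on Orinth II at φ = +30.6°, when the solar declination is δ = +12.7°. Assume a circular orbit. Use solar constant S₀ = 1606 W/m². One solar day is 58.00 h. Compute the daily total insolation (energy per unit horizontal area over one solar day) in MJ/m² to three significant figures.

cos H₀ = −tan(+30.6°) tan(+12.700°) = -0.1333, H₀ = 1.7045 rad.
Bracket: H₀ sin φ sin δ + cos φ cos δ sin H₀ = 1.7045×0.50904×0.21985 + 0.86074×0.97553×0.99108 = 0.190755 + 0.832188 = 1.022943.
Q̄ = (S₀/π) × [bracket] = (1606/π) × 1.022943 = 522.93 W/m².
Daily total = Q̄ × 58.00 h × 3600 s/h = 522.93 × 58.00 × 3600 / 10⁶ = 109.2 MJ/m².

109 MJ/m²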